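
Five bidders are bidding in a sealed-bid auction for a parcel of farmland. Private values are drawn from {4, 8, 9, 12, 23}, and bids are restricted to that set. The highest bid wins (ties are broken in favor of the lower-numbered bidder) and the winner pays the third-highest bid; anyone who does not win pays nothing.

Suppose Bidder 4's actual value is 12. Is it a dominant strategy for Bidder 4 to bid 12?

Consider the case where Bidder 1 bids 4, Bidder 2 bids 4, Bidder 3 bids 4 and Bidder 5 bids 23.
Truthful bid 12: loses, pays 0, utility 0.
Bid 23 instead: wins, pays 4, utility 12 - 4 = 8.
Since 8 > 0, bidding 23 is strictly better here, so truthful bidding is not dominant.

No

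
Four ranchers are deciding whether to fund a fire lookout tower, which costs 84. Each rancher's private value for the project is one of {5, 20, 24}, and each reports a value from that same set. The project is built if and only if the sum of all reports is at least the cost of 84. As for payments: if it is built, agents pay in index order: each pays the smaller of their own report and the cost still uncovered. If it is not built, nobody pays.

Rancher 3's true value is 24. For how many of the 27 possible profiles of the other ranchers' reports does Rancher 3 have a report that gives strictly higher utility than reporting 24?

7

Others report (20, 20, 24): truth gives 0; report 20 gives 4 > 0. Violating.
Others report (20, 24, 20): truth gives 0; report 20 gives 4 > 0. Violating.
Others report (20, 24, 24): truth gives 0; report 20 gives 4 > 0. Violating.
Others report (24, 20, 20): truth gives 0; report 20 gives 4 > 0. Violating.
Others report (5, 5, 5): truth gives 0; no alternative beats it.
Others report (5, 5, 20): truth gives 0; no alternative beats it.
(Checking all 27 profiles: 7 have a profitable deviation, 20 do not.)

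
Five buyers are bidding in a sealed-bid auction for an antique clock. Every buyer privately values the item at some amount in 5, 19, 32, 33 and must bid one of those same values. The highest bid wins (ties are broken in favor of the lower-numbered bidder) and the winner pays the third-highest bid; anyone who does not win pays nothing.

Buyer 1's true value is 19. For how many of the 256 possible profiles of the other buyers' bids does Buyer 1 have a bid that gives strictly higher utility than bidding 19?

Others bid (5, 5, 5, 32): truth gives 0; bid 32 gives 14 > 0. Violating.
Others bid (5, 5, 5, 33): truth gives 0; bid 33 gives 14 > 0. Violating.
Others bid (5, 5, 32, 5): truth gives 0; bid 32 gives 14 > 0. Violating.
Others bid (5, 5, 33, 5): truth gives 0; bid 33 gives 14 > 0. Violating.
Others bid (5, 5, 5, 5): truth gives 14; no alternative beats it.
Others bid (5, 5, 5, 19): truth gives 14; no alternative beats it.
(Checking all 256 profiles: 8 have a profitable deviation, 248 do not.)

8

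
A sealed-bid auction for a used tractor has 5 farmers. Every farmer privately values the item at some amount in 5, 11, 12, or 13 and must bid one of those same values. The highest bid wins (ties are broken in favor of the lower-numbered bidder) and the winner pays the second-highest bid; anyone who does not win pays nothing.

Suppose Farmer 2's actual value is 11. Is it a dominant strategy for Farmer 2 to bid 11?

Check each profile of the others' bids and compare truth against every alternative bid.
Others bid (5, 5, 5, 5): truth gives 6, best alternative gives 6.
Others bid (5, 5, 5, 11): truth gives 0, best alternative gives 0.
Others bid (5, 5, 5, 12): truth gives 0, best alternative gives 0.
Others bid (5, 5, 5, 13): truth gives 0, best alternative gives 0.
Others bid (5, 5, 11, 5): truth gives 0, best alternative gives 0.
Others bid (5, 5, 11, 11): truth gives 0, best alternative gives 0.
(Remaining 250 profiles checked similarly; truth is weakly best in each.)
In every case the truthful bid is at least as good as any alternative, so it is a dominant strategy.

Yes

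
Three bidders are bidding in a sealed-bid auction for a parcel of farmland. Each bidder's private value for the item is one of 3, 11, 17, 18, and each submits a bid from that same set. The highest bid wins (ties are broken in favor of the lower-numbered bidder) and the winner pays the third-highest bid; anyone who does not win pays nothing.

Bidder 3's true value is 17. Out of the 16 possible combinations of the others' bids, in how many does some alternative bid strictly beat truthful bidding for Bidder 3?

Others bid (3, 17): truth gives 0; bid 18 gives 14 > 0. Violating.
Others bid (11, 17): truth gives 0; bid 18 gives 6 > 0. Violating.
Others bid (17, 3): truth gives 0; bid 18 gives 14 > 0. Violating.
Others bid (17, 11): truth gives 0; bid 18 gives 6 > 0. Violating.
Others bid (3, 3): truth gives 14; no alternative beats it.
Others bid (3, 11): truth gives 14; no alternative beats it.
(Checking all 16 profiles: 4 have a profitable deviation, 12 do not.)

4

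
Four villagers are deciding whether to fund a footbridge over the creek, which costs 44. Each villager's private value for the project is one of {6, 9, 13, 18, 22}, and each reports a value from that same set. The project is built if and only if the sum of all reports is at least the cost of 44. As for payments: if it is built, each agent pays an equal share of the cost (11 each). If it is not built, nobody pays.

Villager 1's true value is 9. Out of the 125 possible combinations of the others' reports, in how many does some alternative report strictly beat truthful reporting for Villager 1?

18

Others report (6, 9, 22): truth gives -2; report 6 gives 0 > -2. Violating.
Others report (6, 13, 18): truth gives -2; report 6 gives 0 > -2. Violating.
Others report (6, 18, 13): truth gives -2; report 6 gives 0 > -2. Violating.
Others report (6, 22, 9): truth gives -2; report 6 gives 0 > -2. Violating.
Others report (6, 6, 6): truth gives 0; no alternative beats it.
Others report (6, 6, 9): truth gives 0; no alternative beats it.
(Checking all 125 profiles: 18 have a profitable deviation, 107 do not.)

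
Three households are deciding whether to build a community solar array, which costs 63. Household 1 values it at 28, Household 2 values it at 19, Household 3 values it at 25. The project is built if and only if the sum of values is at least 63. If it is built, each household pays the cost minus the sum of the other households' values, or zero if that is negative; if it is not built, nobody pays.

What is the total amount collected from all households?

45

Total value 72 ≥ cost 63, so it is built.
Household 1: others sum to 44; max(0, 63 - 44) = 19.
Household 2: others sum to 53; max(0, 63 - 53) = 10.
Household 3: others sum to 47; max(0, 63 - 47) = 16.
Total collected = 19 + 10 + 16 = 45.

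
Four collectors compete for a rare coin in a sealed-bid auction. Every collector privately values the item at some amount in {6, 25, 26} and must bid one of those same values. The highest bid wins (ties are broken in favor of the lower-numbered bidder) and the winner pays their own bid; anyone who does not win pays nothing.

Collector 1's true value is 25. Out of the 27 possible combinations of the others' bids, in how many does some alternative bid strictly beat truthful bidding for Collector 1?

Others bid (6, 6, 6): truth gives 0; bid 6 gives 19 > 0. Violating.
Others bid (6, 6, 25): truth gives 0; no alternative beats it.
Others bid (6, 6, 26): truth gives 0; no alternative beats it.
(Checking all 27 profiles: 1 has a profitable deviation, 26 do not.)

1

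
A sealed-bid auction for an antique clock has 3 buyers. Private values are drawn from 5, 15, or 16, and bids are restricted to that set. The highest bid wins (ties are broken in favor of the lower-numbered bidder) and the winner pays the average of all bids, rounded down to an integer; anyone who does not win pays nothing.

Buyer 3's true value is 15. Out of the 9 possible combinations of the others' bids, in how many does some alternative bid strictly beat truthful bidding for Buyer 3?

2

Others bid (5, 15): truth gives 0; bid 16 gives 3 > 0. Violating.
Others bid (15, 5): truth gives 0; bid 16 gives 3 > 0. Violating.
Others bid (5, 5): truth gives 7; no alternative beats it.
Others bid (5, 16): truth gives 0; no alternative beats it.
(Checking all 9 profiles: 2 have a profitable deviation, 7 do not.)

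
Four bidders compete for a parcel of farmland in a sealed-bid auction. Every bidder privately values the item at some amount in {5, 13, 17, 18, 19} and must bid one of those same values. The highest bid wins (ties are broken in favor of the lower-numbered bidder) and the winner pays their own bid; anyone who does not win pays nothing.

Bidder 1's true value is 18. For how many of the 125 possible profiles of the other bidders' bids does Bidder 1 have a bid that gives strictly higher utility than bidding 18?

27

Others bid (5, 5, 5): truth gives 0; bid 5 gives 13 > 0. Violating.
Others bid (5, 5, 13): truth gives 0; bid 13 gives 5 > 0. Violating.
Others bid (5, 5, 17): truth gives 0; bid 17 gives 1 > 0. Violating.
Others bid (5, 13, 5): truth gives 0; bid 13 gives 5 > 0. Violating.
Others bid (5, 5, 18): truth gives 0; no alternative beats it.
Others bid (5, 5, 19): truth gives 0; no alternative beats it.
(Checking all 125 profiles: 27 have a profitable deviation, 98 do not.)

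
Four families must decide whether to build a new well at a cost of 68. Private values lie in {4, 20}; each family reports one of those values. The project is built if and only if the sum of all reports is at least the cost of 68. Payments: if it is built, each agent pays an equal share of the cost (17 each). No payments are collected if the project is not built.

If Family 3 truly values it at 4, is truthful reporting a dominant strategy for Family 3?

Check each profile of the others' reports and compare truth against every alternative report.
Others report (20, 20, 20): truth gives 0, best alternative gives -13.
Others report (4, 4, 4): truth gives 0, best alternative gives 0.
Others report (4, 4, 20): truth gives 0, best alternative gives 0.
Others report (4, 20, 4): truth gives 0, best alternative gives 0.
Others report (4, 20, 20): truth gives 0, best alternative gives 0.
Others report (20, 4, 4): truth gives 0, best alternative gives 0.
(Remaining 2 profiles checked similarly; truth is weakly best in each.)
In every case the truthful report is at least as good as any alternative, so it is a dominant strategy.

Yes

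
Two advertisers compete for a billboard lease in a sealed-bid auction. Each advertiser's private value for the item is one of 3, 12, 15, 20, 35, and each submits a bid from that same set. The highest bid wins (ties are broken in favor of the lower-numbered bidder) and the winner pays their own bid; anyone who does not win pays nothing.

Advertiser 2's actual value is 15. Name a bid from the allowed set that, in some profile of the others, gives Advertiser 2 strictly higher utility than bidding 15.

Suppose Advertiser 1 bids 3.
Bid 15: wins, pays 15, utility 15 - 15 = 0.
Bid 12: wins, pays 12, utility 15 - 12 = 3.
So bidding 12 beats truth here (3 > 0).

12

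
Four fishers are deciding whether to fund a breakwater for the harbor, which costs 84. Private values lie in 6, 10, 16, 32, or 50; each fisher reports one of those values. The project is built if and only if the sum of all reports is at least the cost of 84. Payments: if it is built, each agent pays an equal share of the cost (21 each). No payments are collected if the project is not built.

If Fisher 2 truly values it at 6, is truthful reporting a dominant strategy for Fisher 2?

Check each profile of the others' reports and compare truth against every alternative report.
Others report (10, 16, 50): truth gives 0, best alternative gives -15.
Others report (10, 32, 32): truth gives 0, best alternative gives -15.
Others report (10, 50, 16): truth gives 0, best alternative gives -15.
Others report (16, 10, 50): truth gives 0, best alternative gives -15.
Others report (16, 50, 10): truth gives 0, best alternative gives -15.
Others report (32, 10, 32): truth gives 0, best alternative gives -15.
(Remaining 119 profiles checked similarly; truth is weakly best in each.)
In every case the truthful report is at least as good as any alternative, so it is a dominant strategy.

Yes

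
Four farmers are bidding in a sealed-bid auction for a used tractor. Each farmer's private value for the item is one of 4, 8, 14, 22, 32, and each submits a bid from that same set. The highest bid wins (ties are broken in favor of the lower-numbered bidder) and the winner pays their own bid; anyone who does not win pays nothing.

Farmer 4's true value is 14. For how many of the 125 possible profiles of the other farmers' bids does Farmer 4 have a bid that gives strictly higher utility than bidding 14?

1

Others bid (4, 4, 4): truth gives 0; bid 8 gives 6 > 0. Violating.
Others bid (4, 4, 8): truth gives 0; no alternative beats it.
Others bid (4, 4, 14): truth gives 0; no alternative beats it.
(Checking all 125 profiles: 1 has a profitable deviation, 124 do not.)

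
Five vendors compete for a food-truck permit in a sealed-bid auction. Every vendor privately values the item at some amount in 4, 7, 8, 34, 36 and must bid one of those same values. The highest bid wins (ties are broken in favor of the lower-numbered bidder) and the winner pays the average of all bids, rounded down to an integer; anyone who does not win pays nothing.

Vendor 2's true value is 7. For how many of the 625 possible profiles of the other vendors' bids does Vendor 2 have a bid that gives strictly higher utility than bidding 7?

31

Others bid (4, 4, 4, 8): truth gives 0; bid 8 gives 2 > 0. Violating.
Others bid (4, 4, 7, 8): truth gives 0; bid 8 gives 1 > 0. Violating.
Others bid (4, 4, 8, 4): truth gives 0; bid 8 gives 2 > 0. Violating.
Others bid (4, 4, 8, 7): truth gives 0; bid 8 gives 1 > 0. Violating.
Others bid (4, 4, 4, 4): truth gives 3; no alternative beats it.
Others bid (4, 4, 4, 7): truth gives 2; no alternative beats it.
(Checking all 625 profiles: 31 have a profitable deviation, 594 do not.)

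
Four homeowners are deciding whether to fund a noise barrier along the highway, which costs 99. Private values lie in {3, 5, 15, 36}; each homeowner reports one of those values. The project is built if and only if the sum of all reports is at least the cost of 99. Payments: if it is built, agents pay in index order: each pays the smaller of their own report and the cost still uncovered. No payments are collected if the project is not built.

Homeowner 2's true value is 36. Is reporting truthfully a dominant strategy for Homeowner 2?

No

Consider the case where Homeowner 1 reports 15, Homeowner 3 reports 36 and Homeowner 4 reports 36.
Truthful report 36: project built, pays 36, utility 36 - 36 = 0.
Report 15 instead: project built, pays 15, utility 36 - 15 = 21.
Since 21 > 0, reporting 15 is strictly better here, so truthful reporting is not dominant.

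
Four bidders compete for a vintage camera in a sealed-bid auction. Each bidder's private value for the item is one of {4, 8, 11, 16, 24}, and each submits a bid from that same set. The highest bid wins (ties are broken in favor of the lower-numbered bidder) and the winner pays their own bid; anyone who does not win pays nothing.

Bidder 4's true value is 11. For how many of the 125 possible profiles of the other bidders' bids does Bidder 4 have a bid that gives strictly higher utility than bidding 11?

Others bid (4, 4, 4): truth gives 0; bid 8 gives 3 > 0. Violating.
Others bid (4, 4, 8): truth gives 0; no alternative beats it.
Others bid (4, 4, 11): truth gives 0; no alternative beats it.
(Checking all 125 profiles: 1 has a profitable deviation, 124 do not.)

1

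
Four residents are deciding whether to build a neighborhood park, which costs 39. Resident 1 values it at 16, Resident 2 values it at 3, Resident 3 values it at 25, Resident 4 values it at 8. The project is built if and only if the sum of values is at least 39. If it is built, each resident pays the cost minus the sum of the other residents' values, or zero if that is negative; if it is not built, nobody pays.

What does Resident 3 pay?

12

Total value 52 ≥ cost 39, so the project is built.
The other residents' values sum to 27.
Cost minus that sum is 39 - 27 = 12.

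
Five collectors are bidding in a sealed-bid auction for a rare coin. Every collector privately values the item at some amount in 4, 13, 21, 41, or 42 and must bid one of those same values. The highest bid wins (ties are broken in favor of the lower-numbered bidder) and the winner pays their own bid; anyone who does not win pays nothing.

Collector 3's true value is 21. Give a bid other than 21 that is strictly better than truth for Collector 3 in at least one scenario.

Suppose Collector 1 bids 4, Collector 2 bids 4, Collector 4 bids 4 and Collector 5 bids 4.
Bid 21: wins, pays 21, utility 21 - 21 = 0.
Bid 13: wins, pays 13, utility 21 - 13 = 8.
So bidding 13 beats truth here (8 > 0).

13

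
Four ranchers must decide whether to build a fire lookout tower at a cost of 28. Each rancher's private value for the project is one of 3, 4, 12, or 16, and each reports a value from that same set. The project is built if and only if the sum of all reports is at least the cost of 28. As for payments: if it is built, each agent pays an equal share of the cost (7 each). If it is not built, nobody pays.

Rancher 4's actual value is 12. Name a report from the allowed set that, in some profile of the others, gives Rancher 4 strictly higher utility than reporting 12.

Suppose Rancher 1 reports 4, Rancher 2 reports 4 and Rancher 3 reports 4.
Report 12: project not built, utility 0.
Report 16: project built, pays 7, utility 12 - 7 = 5.
So reporting 16 beats truth here (5 > 0).

16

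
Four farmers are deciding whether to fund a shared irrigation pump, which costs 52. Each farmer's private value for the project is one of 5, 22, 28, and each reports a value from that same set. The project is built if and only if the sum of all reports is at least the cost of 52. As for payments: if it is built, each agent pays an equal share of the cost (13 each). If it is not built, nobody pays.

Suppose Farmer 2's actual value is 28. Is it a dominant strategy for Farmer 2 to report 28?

Yes

Check each profile of the others' reports and compare truth against every alternative report.
Others report (5, 5, 22): truth gives 15, best alternative gives 15.
Others report (5, 5, 28): truth gives 15, best alternative gives 15.
Others report (5, 22, 5): truth gives 15, best alternative gives 15.
Others report (5, 22, 22): truth gives 15, best alternative gives 15.
Others report (5, 22, 28): truth gives 15, best alternative gives 15.
Others report (5, 28, 5): truth gives 15, best alternative gives 15.
(Remaining 21 profiles checked similarly; truth is weakly best in each.)
In every case the truthful report is at least as good as any alternative, so it is a dominant strategy.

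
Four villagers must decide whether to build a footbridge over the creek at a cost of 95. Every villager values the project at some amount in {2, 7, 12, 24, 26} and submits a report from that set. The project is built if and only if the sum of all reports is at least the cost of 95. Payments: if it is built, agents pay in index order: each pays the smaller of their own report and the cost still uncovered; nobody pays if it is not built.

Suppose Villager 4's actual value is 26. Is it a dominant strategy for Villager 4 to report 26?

Yes

Check each profile of the others' reports and compare truth against every alternative report.
Others report (26, 26, 26): truth gives 9, best alternative gives 9.
Others report (24, 26, 26): truth gives 7, best alternative gives 7.
Others report (26, 24, 26): truth gives 7, best alternative gives 7.
Others report (26, 26, 24): truth gives 7, best alternative gives 7.
Others report (24, 24, 26): truth gives 5, best alternative gives 5.
Others report (24, 26, 24): truth gives 5, best alternative gives 5.
(Remaining 119 profiles checked similarly; truth is weakly best in each.)
In every case the truthful report is at least as good as any alternative, so it is a dominant strategy.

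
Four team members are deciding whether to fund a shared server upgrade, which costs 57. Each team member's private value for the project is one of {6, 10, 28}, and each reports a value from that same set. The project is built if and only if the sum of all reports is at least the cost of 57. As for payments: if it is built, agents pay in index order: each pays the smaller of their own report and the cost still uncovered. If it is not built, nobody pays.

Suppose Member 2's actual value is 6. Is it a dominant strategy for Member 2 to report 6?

Check each profile of the others' reports and compare truth against every alternative report.
Others report (6, 28, 28): truth gives 0, best alternative gives -4.
Others report (10, 10, 28): truth gives 0, best alternative gives -4.
Others report (10, 28, 10): truth gives 0, best alternative gives -4.
Others report (10, 28, 28): truth gives 0, best alternative gives -4.
Others report (28, 6, 28): truth gives 0, best alternative gives -4.
Others report (28, 10, 10): truth gives 0, best alternative gives -4.
(Remaining 21 profiles checked similarly; truth is weakly best in each.)
In every case the truthful report is at least as good as any alternative, so it is a dominant strategy.

Yes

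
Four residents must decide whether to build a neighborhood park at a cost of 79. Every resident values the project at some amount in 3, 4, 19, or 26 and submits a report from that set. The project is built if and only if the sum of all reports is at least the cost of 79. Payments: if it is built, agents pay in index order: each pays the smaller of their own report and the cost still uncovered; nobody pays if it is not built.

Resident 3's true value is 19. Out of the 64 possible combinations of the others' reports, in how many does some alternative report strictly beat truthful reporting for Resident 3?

Others report (26, 26, 26): truth gives 0; report 3 gives 16 > 0. Violating.
Others report (3, 3, 3): truth gives 0; no alternative beats it.
Others report (3, 3, 4): truth gives 0; no alternative beats it.
(Checking all 64 profiles: 1 has a profitable deviation, 63 do not.)

1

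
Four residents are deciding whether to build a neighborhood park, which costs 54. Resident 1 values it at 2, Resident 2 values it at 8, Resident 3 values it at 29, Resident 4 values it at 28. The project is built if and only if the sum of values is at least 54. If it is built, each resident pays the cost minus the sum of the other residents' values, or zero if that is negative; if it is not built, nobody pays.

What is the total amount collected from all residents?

31

Total value 67 ≥ cost 54, so it is built.
Resident 1: others sum to 65; max(0, 54 - 65) = 0.
Resident 2: others sum to 59; max(0, 54 - 59) = 0.
Resident 3: others sum to 38; max(0, 54 - 38) = 16.
Resident 4: others sum to 39; max(0, 54 - 39) = 15.
Total collected = 0 + 0 + 16 + 15 = 31.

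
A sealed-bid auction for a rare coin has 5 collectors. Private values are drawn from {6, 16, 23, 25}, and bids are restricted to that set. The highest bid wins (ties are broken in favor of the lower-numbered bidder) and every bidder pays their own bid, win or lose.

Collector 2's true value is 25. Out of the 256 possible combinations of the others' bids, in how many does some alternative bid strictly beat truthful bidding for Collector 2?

118

Others bid (6, 6, 6, 6): truth gives 0; bid 16 gives 9 > 0. Violating.
Others bid (6, 6, 6, 16): truth gives 0; bid 16 gives 9 > 0. Violating.
Others bid (6, 6, 6, 23): truth gives 0; bid 23 gives 2 > 0. Violating.
Others bid (6, 6, 16, 6): truth gives 0; bid 16 gives 9 > 0. Violating.
Others bid (6, 6, 6, 25): truth gives 0; no alternative beats it.
Others bid (6, 6, 16, 25): truth gives 0; no alternative beats it.
(Checking all 256 profiles: 118 have a profitable deviation, 138 do not.)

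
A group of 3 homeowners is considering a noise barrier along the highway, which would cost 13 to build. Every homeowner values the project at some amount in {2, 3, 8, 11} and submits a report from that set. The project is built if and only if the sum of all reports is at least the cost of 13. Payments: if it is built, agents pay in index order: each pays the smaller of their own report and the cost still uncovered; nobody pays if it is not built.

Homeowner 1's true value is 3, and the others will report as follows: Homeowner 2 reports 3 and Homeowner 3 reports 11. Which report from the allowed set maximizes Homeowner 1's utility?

Report 2: project built, pays 2, utility 3 - 2 = 1.
Report 3: project built, pays 3, utility 3 - 3 = 0.
Report 8: project built, pays 8, utility 3 - 8 = -5.
Report 11: project built, pays 11, utility 3 - 11 = -8.
The best choice is 2 with utility 1.

2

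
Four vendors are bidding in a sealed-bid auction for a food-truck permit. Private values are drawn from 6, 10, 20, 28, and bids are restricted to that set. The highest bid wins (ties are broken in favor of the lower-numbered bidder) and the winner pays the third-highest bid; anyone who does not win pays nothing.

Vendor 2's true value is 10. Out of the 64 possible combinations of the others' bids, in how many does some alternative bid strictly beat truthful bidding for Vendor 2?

6

Others bid (6, 6, 20): truth gives 0; bid 20 gives 4 > 0. Violating.
Others bid (6, 6, 28): truth gives 0; bid 28 gives 4 > 0. Violating.
Others bid (6, 20, 6): truth gives 0; bid 20 gives 4 > 0. Violating.
Others bid (6, 28, 6): truth gives 0; bid 28 gives 4 > 0. Violating.
Others bid (6, 6, 6): truth gives 4; no alternative beats it.
Others bid (6, 6, 10): truth gives 4; no alternative beats it.
(Checking all 64 profiles: 6 have a profitable deviation, 58 do not.)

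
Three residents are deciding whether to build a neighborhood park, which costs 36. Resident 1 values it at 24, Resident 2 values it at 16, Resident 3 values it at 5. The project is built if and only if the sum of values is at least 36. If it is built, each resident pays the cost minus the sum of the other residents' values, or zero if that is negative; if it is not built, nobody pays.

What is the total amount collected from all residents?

Total value 45 ≥ cost 36, so it is built.
Resident 1: others sum to 21; max(0, 36 - 21) = 15.
Resident 2: others sum to 29; max(0, 36 - 29) = 7.
Resident 3: others sum to 40; max(0, 36 - 40) = 0.
Total collected = 15 + 7 + 0 = 22.

22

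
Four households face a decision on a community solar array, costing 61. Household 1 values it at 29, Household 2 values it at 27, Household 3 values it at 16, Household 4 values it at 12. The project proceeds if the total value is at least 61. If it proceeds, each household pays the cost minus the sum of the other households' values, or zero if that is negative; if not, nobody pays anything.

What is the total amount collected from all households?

Total value 84 ≥ cost 61, so it is built.
Household 1: others sum to 55; max(0, 61 - 55) = 6.
Household 2: others sum to 57; max(0, 61 - 57) = 4.
Household 3: others sum to 68; max(0, 61 - 68) = 0.
Household 4: others sum to 72; max(0, 61 - 72) = 0.
Total collected = 6 + 4 + 0 + 0 = 10.

10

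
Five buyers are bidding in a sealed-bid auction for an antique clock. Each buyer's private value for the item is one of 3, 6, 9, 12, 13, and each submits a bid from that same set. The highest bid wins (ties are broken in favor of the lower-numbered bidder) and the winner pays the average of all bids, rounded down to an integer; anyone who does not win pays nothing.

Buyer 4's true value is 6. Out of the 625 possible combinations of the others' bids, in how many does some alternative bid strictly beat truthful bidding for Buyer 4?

Others bid (3, 3, 3, 9): truth gives 0; bid 9 gives 1 > 0. Violating.
Others bid (3, 3, 6, 3): truth gives 0; bid 9 gives 2 > 0. Violating.
Others bid (3, 3, 6, 6): truth gives 0; bid 9 gives 1 > 0. Violating.
Others bid (3, 6, 3, 3): truth gives 0; bid 9 gives 2 > 0. Violating.
Others bid (3, 3, 3, 3): truth gives 3; no alternative beats it.
Others bid (3, 3, 3, 6): truth gives 2; no alternative beats it.
(Checking all 625 profiles: 10 have a profitable deviation, 615 do not.)

10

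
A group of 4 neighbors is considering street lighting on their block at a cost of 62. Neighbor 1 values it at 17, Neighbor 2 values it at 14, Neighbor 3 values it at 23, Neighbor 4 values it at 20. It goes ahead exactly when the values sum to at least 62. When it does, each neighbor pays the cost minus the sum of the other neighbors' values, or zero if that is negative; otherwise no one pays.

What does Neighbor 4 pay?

8

Total value 74 ≥ cost 62, so the project is built.
The other neighbors' values sum to 54.
Cost minus that sum is 62 - 54 = 8.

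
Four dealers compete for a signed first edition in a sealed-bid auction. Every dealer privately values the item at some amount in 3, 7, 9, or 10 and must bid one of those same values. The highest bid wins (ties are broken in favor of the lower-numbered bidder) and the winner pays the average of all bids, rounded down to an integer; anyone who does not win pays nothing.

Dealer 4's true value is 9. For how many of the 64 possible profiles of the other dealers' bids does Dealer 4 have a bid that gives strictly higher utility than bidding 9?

Others bid (3, 3, 9): truth gives 0; bid 10 gives 3 > 0. Violating.
Others bid (3, 7, 9): truth gives 0; bid 10 gives 2 > 0. Violating.
Others bid (3, 9, 3): truth gives 0; bid 10 gives 3 > 0. Violating.
Others bid (3, 9, 7): truth gives 0; bid 10 gives 2 > 0. Violating.
Others bid (3, 3, 3): truth gives 5; no alternative beats it.
Others bid (3, 3, 7): truth gives 4; no alternative beats it.
(Checking all 64 profiles: 18 have a profitable deviation, 46 do not.)

18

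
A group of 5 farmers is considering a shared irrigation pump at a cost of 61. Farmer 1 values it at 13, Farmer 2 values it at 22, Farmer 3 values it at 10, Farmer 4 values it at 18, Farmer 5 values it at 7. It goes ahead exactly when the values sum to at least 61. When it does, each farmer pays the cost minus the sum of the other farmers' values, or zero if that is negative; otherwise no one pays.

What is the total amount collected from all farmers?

Total value 70 ≥ cost 61, so it is built.
Farmer 1: others sum to 57; max(0, 61 - 57) = 4.
Farmer 2: others sum to 48; max(0, 61 - 48) = 13.
Farmer 3: others sum to 60; max(0, 61 - 60) = 1.
Farmer 4: others sum to 52; max(0, 61 - 52) = 9.
Farmer 5: others sum to 63; max(0, 61 - 63) = 0.
Total collected = 4 + 13 + 1 + 9 + 0 = 27.

27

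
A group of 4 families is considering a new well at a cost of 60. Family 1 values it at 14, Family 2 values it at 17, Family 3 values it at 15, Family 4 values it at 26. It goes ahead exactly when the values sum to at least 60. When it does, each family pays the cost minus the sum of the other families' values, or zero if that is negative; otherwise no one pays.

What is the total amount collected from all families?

Total value 72 ≥ cost 60, so it is built.
Family 1: others sum to 58; max(0, 60 - 58) = 2.
Family 2: others sum to 55; max(0, 60 - 55) = 5.
Family 3: others sum to 57; max(0, 60 - 57) = 3.
Family 4: others sum to 46; max(0, 60 - 46) = 14.
Total collected = 2 + 5 + 3 + 14 = 24.

24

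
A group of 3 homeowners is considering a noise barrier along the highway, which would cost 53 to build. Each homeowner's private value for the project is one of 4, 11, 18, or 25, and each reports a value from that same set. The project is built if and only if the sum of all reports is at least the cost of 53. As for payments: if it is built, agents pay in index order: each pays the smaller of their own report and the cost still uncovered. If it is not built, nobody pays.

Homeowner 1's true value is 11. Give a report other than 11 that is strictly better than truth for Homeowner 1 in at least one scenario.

4

Suppose Homeowner 2 reports 25 and Homeowner 3 reports 25.
Report 11: project built, pays 11, utility 11 - 11 = 0.
Report 4: project built, pays 4, utility 11 - 4 = 7.
So reporting 4 beats truth here (7 > 0).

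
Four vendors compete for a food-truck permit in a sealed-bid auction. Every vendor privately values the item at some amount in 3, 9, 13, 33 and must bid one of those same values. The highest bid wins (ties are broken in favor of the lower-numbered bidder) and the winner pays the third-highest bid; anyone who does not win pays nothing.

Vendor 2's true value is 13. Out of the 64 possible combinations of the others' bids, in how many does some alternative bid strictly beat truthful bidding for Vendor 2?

12

Others bid (3, 3, 33): truth gives 0; bid 33 gives 10 > 0. Violating.
Others bid (3, 9, 33): truth gives 0; bid 33 gives 4 > 0. Violating.
Others bid (3, 33, 3): truth gives 0; bid 33 gives 10 > 0. Violating.
Others bid (3, 33, 9): truth gives 0; bid 33 gives 4 > 0. Violating.
Others bid (3, 3, 3): truth gives 10; no alternative beats it.
Others bid (3, 3, 9): truth gives 10; no alternative beats it.
(Checking all 64 profiles: 12 have a profitable deviation, 52 do not.)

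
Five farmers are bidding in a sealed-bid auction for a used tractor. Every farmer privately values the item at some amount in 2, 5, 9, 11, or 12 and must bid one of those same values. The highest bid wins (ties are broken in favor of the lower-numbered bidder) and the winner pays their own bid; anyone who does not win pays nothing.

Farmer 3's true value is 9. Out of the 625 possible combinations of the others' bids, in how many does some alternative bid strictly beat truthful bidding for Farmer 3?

4

Others bid (2, 2, 2, 2): truth gives 0; bid 5 gives 4 > 0. Violating.
Others bid (2, 2, 2, 5): truth gives 0; bid 5 gives 4 > 0. Violating.
Others bid (2, 2, 5, 2): truth gives 0; bid 5 gives 4 > 0. Violating.
Others bid (2, 2, 5, 5): truth gives 0; bid 5 gives 4 > 0. Violating.
Others bid (2, 2, 2, 9): truth gives 0; no alternative beats it.
Others bid (2, 2, 2, 11): truth gives 0; no alternative beats it.
(Checking all 625 profiles: 4 have a profitable deviation, 621 do not.)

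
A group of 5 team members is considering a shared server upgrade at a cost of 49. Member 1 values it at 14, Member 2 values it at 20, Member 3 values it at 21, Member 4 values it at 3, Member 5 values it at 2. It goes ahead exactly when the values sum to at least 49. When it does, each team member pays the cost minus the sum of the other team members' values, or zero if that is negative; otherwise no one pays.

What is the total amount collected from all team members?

Total value 60 ≥ cost 49, so it is built.
Member 1: others sum to 46; max(0, 49 - 46) = 3.
Member 2: others sum to 40; max(0, 49 - 40) = 9.
Member 3: others sum to 39; max(0, 49 - 39) = 10.
Member 4: others sum to 57; max(0, 49 - 57) = 0.
Member 5: others sum to 58; max(0, 49 - 58) = 0.
Total collected = 3 + 9 + 10 + 0 + 0 = 22.

22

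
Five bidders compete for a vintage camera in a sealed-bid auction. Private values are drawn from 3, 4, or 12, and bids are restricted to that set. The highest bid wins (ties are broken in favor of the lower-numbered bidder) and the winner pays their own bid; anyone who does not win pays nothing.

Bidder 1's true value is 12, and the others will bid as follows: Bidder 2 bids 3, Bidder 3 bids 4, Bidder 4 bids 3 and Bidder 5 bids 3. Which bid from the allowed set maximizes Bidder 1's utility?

4

Bid 3: loses, pays 0, utility 0.
Bid 4: wins, pays 4, utility 12 - 4 = 8.
Bid 12: wins, pays 12, utility 12 - 12 = 0.
The best choice is 4 with utility 8.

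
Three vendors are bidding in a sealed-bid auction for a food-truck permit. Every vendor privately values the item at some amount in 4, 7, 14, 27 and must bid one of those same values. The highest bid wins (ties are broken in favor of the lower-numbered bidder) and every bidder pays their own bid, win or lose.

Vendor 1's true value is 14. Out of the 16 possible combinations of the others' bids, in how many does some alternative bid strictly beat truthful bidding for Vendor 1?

11

Others bid (4, 4): truth gives 0; bid 4 gives 10 > 0. Violating.
Others bid (4, 7): truth gives 0; bid 7 gives 7 > 0. Violating.
Others bid (4, 27): truth gives -14; bid 4 gives -4 > -14. Violating.
Others bid (7, 4): truth gives 0; bid 7 gives 7 > 0. Violating.
Others bid (4, 14): truth gives 0; no alternative beats it.
Others bid (7, 14): truth gives 0; no alternative beats it.
(Checking all 16 profiles: 11 have a profitable deviation, 5 do not.)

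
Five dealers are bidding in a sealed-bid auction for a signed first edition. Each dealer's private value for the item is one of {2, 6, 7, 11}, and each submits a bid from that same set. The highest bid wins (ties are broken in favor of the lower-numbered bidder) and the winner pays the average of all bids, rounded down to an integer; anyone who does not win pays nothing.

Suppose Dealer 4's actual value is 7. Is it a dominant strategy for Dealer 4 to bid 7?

No

Consider the case where Dealer 1 bids 2, Dealer 2 bids 2, Dealer 3 bids 2 and Dealer 5 bids 2.
Truthful bid 7: wins, pays 3, utility 7 - 3 = 4.
Bid 6 instead: wins, pays 2, utility 7 - 2 = 5.
Since 5 > 4, bidding 6 is strictly better here, so truthful bidding is not dominant.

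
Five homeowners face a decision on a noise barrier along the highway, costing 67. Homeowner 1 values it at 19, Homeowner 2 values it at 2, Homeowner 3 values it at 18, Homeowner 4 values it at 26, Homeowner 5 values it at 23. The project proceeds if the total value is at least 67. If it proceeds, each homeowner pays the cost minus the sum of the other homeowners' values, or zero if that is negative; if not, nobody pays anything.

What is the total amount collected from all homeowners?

7

Total value 88 ≥ cost 67, so it is built.
Homeowner 1: others sum to 69; max(0, 67 - 69) = 0.
Homeowner 2: others sum to 86; max(0, 67 - 86) = 0.
Homeowner 3: others sum to 70; max(0, 67 - 70) = 0.
Homeowner 4: others sum to 62; max(0, 67 - 62) = 5.
Homeowner 5: others sum to 65; max(0, 67 - 65) = 2.
Total collected = 0 + 0 + 0 + 5 + 2 = 7.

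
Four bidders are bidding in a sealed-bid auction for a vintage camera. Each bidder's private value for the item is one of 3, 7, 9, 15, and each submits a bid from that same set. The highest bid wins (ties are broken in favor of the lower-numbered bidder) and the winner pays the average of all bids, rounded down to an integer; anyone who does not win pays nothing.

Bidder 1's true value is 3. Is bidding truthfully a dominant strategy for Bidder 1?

Check each profile of the others' bids and compare truth against every alternative bid.
Others bid (7, 7, 7): truth gives 0, best alternative gives -4.
Others bid (3, 7, 7): truth gives 0, best alternative gives -3.
Others bid (7, 3, 7): truth gives 0, best alternative gives -3.
Others bid (7, 7, 3): truth gives 0, best alternative gives -3.
Others bid (3, 3, 7): truth gives 0, best alternative gives -2.
Others bid (3, 7, 3): truth gives 0, best alternative gives -2.
(Remaining 58 profiles checked similarly; truth is weakly best in each.)
In every case the truthful bid is at least as good as any alternative, so it is a dominant strategy.

Yes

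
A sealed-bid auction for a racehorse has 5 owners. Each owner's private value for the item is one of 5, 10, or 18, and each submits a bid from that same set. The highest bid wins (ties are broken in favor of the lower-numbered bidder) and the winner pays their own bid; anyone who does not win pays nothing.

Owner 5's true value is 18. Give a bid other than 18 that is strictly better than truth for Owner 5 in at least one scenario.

Suppose Owner 1 bids 5, Owner 2 bids 5, Owner 3 bids 5 and Owner 4 bids 5.
Bid 18: wins, pays 18, utility 18 - 18 = 0.
Bid 10: wins, pays 10, utility 18 - 10 = 8.
So bidding 10 beats truth here (8 > 0).

10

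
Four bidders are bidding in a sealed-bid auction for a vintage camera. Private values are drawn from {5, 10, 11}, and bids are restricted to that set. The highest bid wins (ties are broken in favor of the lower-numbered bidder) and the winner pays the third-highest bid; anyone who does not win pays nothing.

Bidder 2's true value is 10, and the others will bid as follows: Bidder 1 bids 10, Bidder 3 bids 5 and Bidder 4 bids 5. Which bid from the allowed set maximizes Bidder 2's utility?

Bid 5: loses, pays 0, utility 0.
Bid 10: loses, pays 0, utility 0.
Bid 11: wins, pays 5, utility 10 - 5 = 5.
The best choice is 11 with utility 5.

11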